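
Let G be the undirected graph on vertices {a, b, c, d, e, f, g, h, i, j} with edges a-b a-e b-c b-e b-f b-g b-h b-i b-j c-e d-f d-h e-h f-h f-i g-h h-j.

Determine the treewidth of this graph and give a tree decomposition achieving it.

Treewidth 2.
One optimal decomposition is:
Bags: B1 = {b, f, i}  B2 = {b, f, h}  B3 = {b, e, h}  B4 = {b, h, j}  B5 = {d, f, h}  B6 = {b, g, h}  B7 = {b, c, e}  B8 = {a, b, e}
Tree: B1–B2, B2–B3, B2–B4, B2–B5, B4–B6, B3–B7, B7–B8

The largest bag has 3 vertices, giving width 2; this decomposition certifies tw(G) ≤ 2. On the other hand G contains the 3-clique {d, f, h}. A clique must lie in a single bag of any decomposition, so no decomposition can have width below 2. Hence tw(G) = 2 exactly.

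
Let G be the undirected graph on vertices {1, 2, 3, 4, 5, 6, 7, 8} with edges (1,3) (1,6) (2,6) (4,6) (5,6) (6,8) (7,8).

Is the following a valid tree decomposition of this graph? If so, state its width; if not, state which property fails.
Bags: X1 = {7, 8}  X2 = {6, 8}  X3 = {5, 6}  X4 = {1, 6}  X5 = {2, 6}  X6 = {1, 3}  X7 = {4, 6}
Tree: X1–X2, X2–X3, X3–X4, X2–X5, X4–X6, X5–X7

Yes; width 1.

Vertex coverage: the bags together contain {1, 2, 3, 4, 5, 6, 7, 8}, the full vertex set. Edge coverage: each edge of G has both endpoints in at least one bag. Running intersection: for every vertex, the bags containing it form a connected subtree. All three properties hold, so this is a valid tree decomposition of width max|bag| − 1 = 1, and hence tw(G) ≤ 1.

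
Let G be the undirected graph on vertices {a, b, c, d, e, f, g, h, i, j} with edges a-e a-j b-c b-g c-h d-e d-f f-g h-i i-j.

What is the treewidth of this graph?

A width-2 tree decomposition is:
Bags: B1 = {a, d, e}  B2 = {a, d, j}  B3 = {d, i, j}  B4 = {d, h, i}  B5 = {c, d, h}  B6 = {b, c, d}  B7 = {b, d, g}  B8 = {d, f, g}
Tree: B1–B2, B2–B3, B3–B4, B4–B5, B5–B6, B6–B7, B7–B8
The largest bag has 3 vertices, giving width 2; this decomposition certifies tw(G) ≤ 2. For the lower bound, G contains the cycle d–e–a–j–i–h–c–b–g–f–d, so G is not a forest; only forests have treewidth ≤ 1, hence tw(G) ≥ 2. Combining the bounds, tw(G) = 2.

2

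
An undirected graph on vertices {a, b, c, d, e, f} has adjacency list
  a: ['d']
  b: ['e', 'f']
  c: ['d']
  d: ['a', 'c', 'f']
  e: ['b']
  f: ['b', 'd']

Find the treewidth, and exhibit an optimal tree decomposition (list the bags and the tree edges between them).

Each bag holds 2 vertices, so the decomposition has width 1, which upper-bounds the treewidth. Since G has at least one edge (e.g. b–f), it is not an edgeless graph, so tw(G) ≥ 1. Therefore the treewidth is 1.

Treewidth 1.
One optimal decomposition is:
Bags: B1 = {b, f}  B2 = {d, f}  B3 = {b, e}  B4 = {a, d}  B5 = {c, d}
Tree: B1–B2, B1–B3, B2–B4, B4–B5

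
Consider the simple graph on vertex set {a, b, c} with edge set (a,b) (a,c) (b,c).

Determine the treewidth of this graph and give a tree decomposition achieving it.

With just one bag of size 3, the width is 3 − 1 = 2, so tw(G) ≤ 2. For the lower bound, the 3 vertices {a, b, c} are pairwise adjacent, and any tree decomposition puts a clique entirely inside one bag — forcing width ≥ 2. Therefore the treewidth is 2.

Treewidth 2.
Bags: B1 = {a, b, c}
Tree: (single bag)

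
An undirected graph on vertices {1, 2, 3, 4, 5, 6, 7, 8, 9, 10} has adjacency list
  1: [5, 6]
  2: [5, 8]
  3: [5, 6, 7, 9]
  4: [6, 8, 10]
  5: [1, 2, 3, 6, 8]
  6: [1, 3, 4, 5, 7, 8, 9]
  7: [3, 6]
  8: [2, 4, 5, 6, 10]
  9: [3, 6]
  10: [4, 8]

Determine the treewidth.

2

A width-2 tree decomposition is:
Bags: B1 = {5, 6, 8}  B2 = {3, 5, 6}  B3 = {2, 5, 8}  B4 = {4, 6, 8}  B5 = {4, 8, 10}  B6 = {3, 6, 7}  B7 = {3, 6, 9}  B8 = {1, 5, 6}
Tree: B1–B2, B1–B3, B1–B4, B4–B5, B2–B6, B2–B7, B1–B8
Every bag has size at most 3, so the width is 3 − 1 = 2 and tw(G) ≤ 2. On the other hand G contains the 3-clique {2, 5, 8}. A clique must lie in a single bag of any decomposition, so no decomposition can have width below 2. Combining the bounds, tw(G) = 2.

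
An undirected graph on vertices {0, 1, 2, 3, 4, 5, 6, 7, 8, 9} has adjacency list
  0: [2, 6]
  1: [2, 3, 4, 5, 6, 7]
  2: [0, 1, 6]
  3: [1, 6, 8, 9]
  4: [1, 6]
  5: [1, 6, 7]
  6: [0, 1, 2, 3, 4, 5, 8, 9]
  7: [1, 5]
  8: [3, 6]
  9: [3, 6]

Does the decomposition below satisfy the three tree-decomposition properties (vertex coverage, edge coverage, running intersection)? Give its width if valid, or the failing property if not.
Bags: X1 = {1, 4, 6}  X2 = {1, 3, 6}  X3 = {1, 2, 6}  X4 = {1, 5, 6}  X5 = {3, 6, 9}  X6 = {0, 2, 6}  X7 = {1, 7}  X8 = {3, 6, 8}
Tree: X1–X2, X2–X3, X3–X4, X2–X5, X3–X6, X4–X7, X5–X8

A tree decomposition must satisfy three properties: every vertex lies in some bag; for every edge, both endpoints lie together in some bag; and for every vertex, the bags containing it form a connected subtree. Here edge (5,7) lies in no bag, so the decomposition is invalid.

No — edge (5,7) lies in no bag.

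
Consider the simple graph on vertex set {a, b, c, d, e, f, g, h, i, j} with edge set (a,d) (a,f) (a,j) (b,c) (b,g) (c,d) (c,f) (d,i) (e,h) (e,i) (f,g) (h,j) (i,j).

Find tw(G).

2

A width-2 tree decomposition is:
Bags: B1 = {e, h, i}  B2 = {h, i, j}  B3 = {d, i, j}  B4 = {a, d, j}  B5 = {a, c, d}  B6 = {a, c, f}  B7 = {b, c, f}  B8 = {b, f, g}
Tree: B1–B2, B2–B3, B3–B4, B4–B5, B5–B6, B6–B7, B7–B8
The largest bag has 3 vertices, giving width 2; this decomposition certifies tw(G) ≤ 2. The edges e–h–j–i–e form a cycle, so G is not a tree and its treewidth is at least 2. The upper and lower bounds meet at 2, so that is the treewidth.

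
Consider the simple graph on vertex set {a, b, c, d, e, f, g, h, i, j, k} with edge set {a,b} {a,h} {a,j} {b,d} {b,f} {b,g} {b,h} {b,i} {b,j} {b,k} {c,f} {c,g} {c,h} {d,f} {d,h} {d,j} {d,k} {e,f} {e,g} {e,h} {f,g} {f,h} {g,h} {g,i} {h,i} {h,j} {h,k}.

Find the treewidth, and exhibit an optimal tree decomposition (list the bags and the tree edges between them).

Every bag has size at most 4, so the width is 4 − 1 = 3 and tw(G) ≤ 3. On the other hand G contains the 4-clique {e, f, g, h}. A clique must lie in a single bag of any decomposition, so no decomposition can have width below 3. Hence tw(G) = 3 exactly.

Treewidth 3.
One optimal decomposition is:
Bags: B1 = {e, f, g, h}  B2 = {b, f, g, h}  B3 = {b, g, h, i}  B4 = {b, d, f, h}  B5 = {b, d, h, j}  B6 = {a, b, h, j}  B7 = {b, d, h, k}  B8 = {c, f, g, h}
Tree: B1–B2, B2–B3, B2–B4, B4–B5, B5–B6, B4–B7, B1–B8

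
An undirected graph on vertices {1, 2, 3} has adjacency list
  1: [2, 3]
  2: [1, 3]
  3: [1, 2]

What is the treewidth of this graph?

2

A width-2 tree decomposition is:
Bags: B1 = {1, 2, 3}
Tree: (single bag)
With just one bag of size 3, the width is 3 − 1 = 2, so tw(G) ≤ 2. On the other hand G contains the 3-clique {1, 2, 3}. A clique must lie in a single bag of any decomposition, so no decomposition can have width below 2. The upper and lower bounds meet at 2, so that is the treewidth.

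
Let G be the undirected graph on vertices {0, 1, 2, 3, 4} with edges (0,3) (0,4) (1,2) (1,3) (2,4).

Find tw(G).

A width-2 tree decomposition is:
Bags: B1 = {0, 1, 3}  B2 = {0, 1, 2}  B3 = {0, 2, 4}
Tree: B1–B2, B2–B3
Each bag holds 3 vertices, so the decomposition has width 2, which upper-bounds the treewidth. Since 0–3–1–2–4–0 is a cycle in G, G is not acyclic. Forests are exactly the graphs of treewidth ≤ 1, so tw(G) ≥ 2. Hence tw(G) = 2 exactly.

2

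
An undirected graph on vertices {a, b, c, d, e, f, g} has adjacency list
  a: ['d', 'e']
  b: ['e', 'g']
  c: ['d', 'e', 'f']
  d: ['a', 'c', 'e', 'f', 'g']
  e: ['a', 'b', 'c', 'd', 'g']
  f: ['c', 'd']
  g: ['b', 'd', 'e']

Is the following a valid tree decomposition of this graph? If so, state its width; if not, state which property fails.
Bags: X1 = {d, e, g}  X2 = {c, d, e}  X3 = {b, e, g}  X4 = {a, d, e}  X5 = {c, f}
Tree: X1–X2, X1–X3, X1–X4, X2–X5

No — edge (d,f) lies in no bag.

A tree decomposition must satisfy three properties: every vertex lies in some bag; for every edge, both endpoints lie together in some bag; and for every vertex, the bags containing it form a connected subtree. Here edge (d,f) lies in no bag, so the decomposition is invalid.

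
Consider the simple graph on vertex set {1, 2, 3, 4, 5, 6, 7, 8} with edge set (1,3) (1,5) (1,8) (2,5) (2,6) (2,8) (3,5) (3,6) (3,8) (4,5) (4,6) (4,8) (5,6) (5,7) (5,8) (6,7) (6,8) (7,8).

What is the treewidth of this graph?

A width-3 tree decomposition is:
Bags: B1 = {2, 5, 6, 8}  B2 = {4, 5, 6, 8}  B3 = {5, 6, 7, 8}  B4 = {3, 5, 6, 8}  B5 = {1, 3, 5, 8}
Tree: B1–B2, B1–B3, B1–B4, B4–B5
Each bag holds 4 vertices, so the decomposition has width 3, which upper-bounds the treewidth. For the lower bound, the 4 vertices {1, 3, 5, 8} are pairwise adjacent, and any tree decomposition puts a clique entirely inside one bag — forcing width ≥ 3. The upper and lower bounds meet at 3, so that is the treewidth.

3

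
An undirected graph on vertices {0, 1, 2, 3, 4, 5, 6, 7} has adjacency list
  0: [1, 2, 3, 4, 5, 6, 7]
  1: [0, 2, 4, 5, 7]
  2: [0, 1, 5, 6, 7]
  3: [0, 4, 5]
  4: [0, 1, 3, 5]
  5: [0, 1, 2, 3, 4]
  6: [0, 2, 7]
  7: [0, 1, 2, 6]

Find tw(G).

A width-3 tree decomposition is:
Bags: B1 = {0, 1, 2, 7}  B2 = {0, 1, 2, 5}  B3 = {0, 1, 4, 5}  B4 = {0, 2, 6, 7}  B5 = {0, 3, 4, 5}
Tree: B1–B2, B2–B3, B1–B4, B3–B5
Each bag holds 4 vertices, so the decomposition has width 3, which upper-bounds the treewidth. On the other hand G contains the 4-clique {0, 1, 2, 5}. A clique must lie in a single bag of any decomposition, so no decomposition can have width below 3. The upper and lower bounds meet at 3, so that is the treewidth.

3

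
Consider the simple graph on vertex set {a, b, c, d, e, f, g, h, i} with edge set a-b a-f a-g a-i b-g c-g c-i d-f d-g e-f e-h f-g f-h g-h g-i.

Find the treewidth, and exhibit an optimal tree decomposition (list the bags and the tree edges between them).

Treewidth 2.
One optimal decomposition is:
Bags: B1 = {a, f, g}  B2 = {a, g, i}  B3 = {f, g, h}  B4 = {c, g, i}  B5 = {a, b, g}  B6 = {e, f, h}  B7 = {d, f, g}
Tree: B1–B2, B1–B3, B2–B4, B1–B5, B3–B6, B1–B7

Every bag has size at most 3, so the width is 3 − 1 = 2 and tw(G) ≤ 2. On the other hand G contains the 3-clique {c, g, i}. A clique must lie in a single bag of any decomposition, so no decomposition can have width below 2. Hence tw(G) = 2 exactly.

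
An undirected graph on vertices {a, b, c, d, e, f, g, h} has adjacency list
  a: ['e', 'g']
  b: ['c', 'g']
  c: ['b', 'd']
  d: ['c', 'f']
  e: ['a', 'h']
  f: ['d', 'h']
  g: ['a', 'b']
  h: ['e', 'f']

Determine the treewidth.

2

A width-2 tree decomposition is:
Bags: B1 = {d, f, h}  B2 = {d, e, h}  B3 = {a, d, e}  B4 = {a, d, g}  B5 = {b, d, g}  B6 = {b, c, d}
Tree: B1–B2, B2–B3, B3–B4, B4–B5, B5–B6
Each bag holds 3 vertices, so the decomposition has width 2, which upper-bounds the treewidth. Since d–f–h–e–a–g–b–c–d is a cycle in G, G is not acyclic. Forests are exactly the graphs of treewidth ≤ 1, so tw(G) ≥ 2. Therefore the treewidth is 2.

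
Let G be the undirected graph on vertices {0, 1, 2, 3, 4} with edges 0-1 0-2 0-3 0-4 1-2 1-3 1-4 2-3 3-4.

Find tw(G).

3

A width-3 tree decomposition is:
Bags: B1 = {0, 1, 3, 4}  B2 = {0, 1, 2, 3}
Tree: B1–B2
Each bag holds 4 vertices, so the decomposition has width 3, which upper-bounds the treewidth. Conversely, {0, 1, 2, 3} is a clique of size 4, and the vertices of any clique must share a bag in every tree decomposition; so some bag has ≥ 4 vertices and tw(G) ≥ 3. Therefore the treewidth is 3.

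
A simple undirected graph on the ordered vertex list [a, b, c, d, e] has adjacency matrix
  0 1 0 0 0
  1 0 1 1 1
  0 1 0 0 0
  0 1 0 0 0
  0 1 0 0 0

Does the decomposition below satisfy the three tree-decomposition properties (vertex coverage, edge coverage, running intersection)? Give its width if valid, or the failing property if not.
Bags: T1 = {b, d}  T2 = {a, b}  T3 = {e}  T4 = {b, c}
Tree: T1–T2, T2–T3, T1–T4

No — edge (b,e) lies in no bag.

A tree decomposition must satisfy three properties: every vertex lies in some bag; for every edge, both endpoints lie together in some bag; and for every vertex, the bags containing it form a connected subtree. Here edge (b,e) lies in no bag, so the decomposition is invalid.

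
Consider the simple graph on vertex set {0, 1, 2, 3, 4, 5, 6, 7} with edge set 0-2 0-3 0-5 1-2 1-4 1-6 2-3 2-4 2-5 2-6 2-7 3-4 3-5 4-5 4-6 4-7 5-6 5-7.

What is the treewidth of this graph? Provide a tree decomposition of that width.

Treewidth 3.
One such decomposition:
Bags: B1 = {2, 4, 5, 6}  B2 = {2, 3, 4, 5}  B3 = {2, 4, 5, 7}  B4 = {1, 2, 4, 6}  B5 = {0, 2, 3, 5}
Tree: B1–B2, B2–B3, B1–B4, B2–B5

The largest bag has 4 vertices, giving width 3; this decomposition certifies tw(G) ≤ 3. For the lower bound, the 4 vertices {0, 2, 3, 5} are pairwise adjacent, and any tree decomposition puts a clique entirely inside one bag — forcing width ≥ 3. The upper and lower bounds meet at 3, so that is the treewidth.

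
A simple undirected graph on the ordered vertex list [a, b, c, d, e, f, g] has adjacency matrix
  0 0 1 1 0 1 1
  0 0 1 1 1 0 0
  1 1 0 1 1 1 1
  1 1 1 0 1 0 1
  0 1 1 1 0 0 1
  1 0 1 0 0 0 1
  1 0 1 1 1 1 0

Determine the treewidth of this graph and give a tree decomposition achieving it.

Every bag has size at most 4, so the width is 4 − 1 = 3 and tw(G) ≤ 3. Conversely, {c, d, e, g} is a clique of size 4, and the vertices of any clique must share a bag in every tree decomposition; so some bag has ≥ 4 vertices and tw(G) ≥ 3. Therefore the treewidth is 3.

Treewidth 3.
Bags: B1 = {c, d, e, g}  B2 = {a, c, d, g}  B3 = {b, c, d, e}  B4 = {a, c, f, g}
Tree: B1–B2, B1–B3, B2–B4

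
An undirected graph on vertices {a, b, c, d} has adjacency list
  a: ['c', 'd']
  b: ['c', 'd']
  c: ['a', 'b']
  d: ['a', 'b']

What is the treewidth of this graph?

A width-2 tree decomposition is:
Bags: B1 = {a, c, d}  B2 = {b, c, d}
Tree: B1–B2
Each bag holds 3 vertices, so the decomposition has width 2, which upper-bounds the treewidth. For the lower bound, G contains the cycle d–a–c–b–d, so G is not a forest; only forests have treewidth ≤ 1, hence tw(G) ≥ 2. Therefore the treewidth is 2.

2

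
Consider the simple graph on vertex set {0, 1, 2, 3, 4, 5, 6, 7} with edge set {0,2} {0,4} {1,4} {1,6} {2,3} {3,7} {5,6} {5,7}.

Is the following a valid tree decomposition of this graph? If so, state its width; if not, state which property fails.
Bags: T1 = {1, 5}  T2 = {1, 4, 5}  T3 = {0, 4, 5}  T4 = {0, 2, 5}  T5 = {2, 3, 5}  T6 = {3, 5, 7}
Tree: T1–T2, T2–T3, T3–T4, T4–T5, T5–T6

A tree decomposition must satisfy three properties: every vertex lies in some bag; for every edge, both endpoints lie together in some bag; and for every vertex, the bags containing it form a connected subtree. Here vertex 6 appears in no bag, so the decomposition is invalid.

No — vertex 6 appears in no bag.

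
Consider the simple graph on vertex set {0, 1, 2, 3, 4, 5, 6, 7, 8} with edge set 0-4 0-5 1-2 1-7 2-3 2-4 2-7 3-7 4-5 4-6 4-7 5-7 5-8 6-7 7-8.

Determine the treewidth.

A width-2 tree decomposition is:
Bags: B1 = {5, 7, 8}  B2 = {4, 5, 7}  B3 = {2, 4, 7}  B4 = {4, 6, 7}  B5 = {1, 2, 7}  B6 = {0, 4, 5}  B7 = {2, 3, 7}
Tree: B1–B2, B2–B3, B2–B4, B3–B5, B2–B6, B5–B7
The largest bag has 3 vertices, giving width 2; this decomposition certifies tw(G) ≤ 2. Conversely, {0, 4, 5} is a clique of size 3, and the vertices of any clique must share a bag in every tree decomposition; so some bag has ≥ 3 vertices and tw(G) ≥ 2. Combining the bounds, tw(G) = 2.

2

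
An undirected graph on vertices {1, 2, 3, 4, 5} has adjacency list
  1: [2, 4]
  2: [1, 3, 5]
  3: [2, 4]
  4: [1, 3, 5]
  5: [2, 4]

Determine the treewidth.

2

A width-2 tree decomposition is:
Bags: B1 = {1, 2, 4}  B2 = {2, 4, 5}  B3 = {2, 3, 4}
Tree: B1–B2, B2–B3
Each bag holds 3 vertices, so the decomposition has width 2, which upper-bounds the treewidth. The edges 4–1–2–5–4 form a cycle, so G is not a tree and its treewidth is at least 2. The upper and lower bounds meet at 2, so that is the treewidth.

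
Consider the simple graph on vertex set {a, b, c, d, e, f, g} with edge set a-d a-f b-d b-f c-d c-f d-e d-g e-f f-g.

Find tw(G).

2

A width-2 tree decomposition is:
Bags: B1 = {b, d, f}  B2 = {a, d, f}  B3 = {c, d, f}  B4 = {d, e, f}  B5 = {d, f, g}
Tree: B1–B2, B2–B3, B3–B4, B4–B5
Every bag has size at most 3, so the width is 3 − 1 = 2 and tw(G) ≤ 2. The edges f–b–d–a–f form a cycle, so G is not a tree and its treewidth is at least 2. Therefore the treewidth is 2.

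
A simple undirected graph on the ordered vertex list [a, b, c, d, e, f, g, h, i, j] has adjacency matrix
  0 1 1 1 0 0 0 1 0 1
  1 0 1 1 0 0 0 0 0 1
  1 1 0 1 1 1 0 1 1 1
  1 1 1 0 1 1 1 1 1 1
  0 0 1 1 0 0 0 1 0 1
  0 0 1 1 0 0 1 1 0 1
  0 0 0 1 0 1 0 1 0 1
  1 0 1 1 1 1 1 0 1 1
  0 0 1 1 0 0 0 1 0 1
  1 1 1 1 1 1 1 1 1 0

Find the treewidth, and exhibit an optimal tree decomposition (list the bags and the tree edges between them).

Treewidth 4.
Bags: B1 = {a, c, d, h, j}  B2 = {c, d, f, h, j}  B3 = {a, b, c, d, j}  B4 = {c, d, e, h, j}  B5 = {d, f, g, h, j}  B6 = {c, d, h, i, j}
Tree: B1–B2, B1–B3, B1–B4, B2–B5, B4–B6

The largest bag has 5 vertices, giving width 4; this decomposition certifies tw(G) ≤ 4. For the lower bound, the 5 vertices {d, f, g, h, j} are pairwise adjacent, and any tree decomposition puts a clique entirely inside one bag — forcing width ≥ 4. Combining the bounds, tw(G) = 4.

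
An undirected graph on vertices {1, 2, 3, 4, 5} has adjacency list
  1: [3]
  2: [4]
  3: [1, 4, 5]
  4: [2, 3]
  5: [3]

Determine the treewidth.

1

A width-1 tree decomposition is:
Bags: B1 = {3, 4}  B2 = {2, 4}  B3 = {1, 3}  B4 = {3, 5}
Tree: B1–B2, B1–B3, B1–B4
Every bag has size at most 2, so the width is 2 − 1 = 1 and tw(G) ≤ 1. Since G has at least one edge (e.g. 4–3), it is not an edgeless graph, so tw(G) ≥ 1. Hence tw(G) = 1 exactly.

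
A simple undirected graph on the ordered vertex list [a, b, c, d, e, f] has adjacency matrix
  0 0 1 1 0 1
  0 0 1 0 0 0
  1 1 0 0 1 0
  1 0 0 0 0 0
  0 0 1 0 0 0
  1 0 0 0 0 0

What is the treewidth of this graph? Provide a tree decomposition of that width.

Every bag has size at most 2, so the width is 2 − 1 = 1 and tw(G) ≤ 1. G has an edge, so its treewidth is at least 1. The upper and lower bounds meet at 1, so that is the treewidth.

Treewidth 1.
One optimal decomposition is:
Bags: B1 = {b, c}  B2 = {a, c}  B3 = {a, f}  B4 = {a, d}  B5 = {c, e}
Tree: B1–B2, B2–B3, B3–B4, B2–B5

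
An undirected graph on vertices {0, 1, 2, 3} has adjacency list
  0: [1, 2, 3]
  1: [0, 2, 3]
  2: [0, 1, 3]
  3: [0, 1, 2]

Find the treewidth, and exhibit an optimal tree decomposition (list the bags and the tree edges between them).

Treewidth 3.
One such decomposition:
Bags: B1 = {0, 1, 2, 3}
Tree: (single bag)

A single bag containing all 4 vertices is trivially a valid decomposition of width 3. For the lower bound, the 4 vertices {0, 1, 2, 3} are pairwise adjacent, and any tree decomposition puts a clique entirely inside one bag — forcing width ≥ 3. Combining the bounds, tw(G) = 3.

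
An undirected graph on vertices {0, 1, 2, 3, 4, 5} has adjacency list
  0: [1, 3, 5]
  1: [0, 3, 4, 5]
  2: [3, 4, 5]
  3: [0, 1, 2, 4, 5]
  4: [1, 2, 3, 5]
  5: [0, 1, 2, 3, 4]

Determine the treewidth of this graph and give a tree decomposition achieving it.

Treewidth 3.
One optimal decomposition is:
Bags: B1 = {1, 3, 4, 5}  B2 = {0, 1, 3, 5}  B3 = {2, 3, 4, 5}
Tree: B1–B2, B1–B3

Every bag has size at most 4, so the width is 4 − 1 = 3 and tw(G) ≤ 3. On the other hand G contains the 4-clique {0, 1, 3, 5}. A clique must lie in a single bag of any decomposition, so no decomposition can have width below 3. Hence tw(G) = 3 exactly.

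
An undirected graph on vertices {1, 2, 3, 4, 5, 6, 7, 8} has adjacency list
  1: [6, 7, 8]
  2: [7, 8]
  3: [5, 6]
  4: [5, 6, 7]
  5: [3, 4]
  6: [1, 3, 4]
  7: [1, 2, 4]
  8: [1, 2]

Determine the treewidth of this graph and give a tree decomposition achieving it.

Treewidth 2.
One such decomposition:
Bags: B1 = {3, 5, 6}  B2 = {4, 5, 6}  B3 = {1, 4, 6}  B4 = {1, 4, 7}  B5 = {1, 7, 8}  B6 = {2, 7, 8}
Tree: B1–B2, B2–B3, B3–B4, B4–B5, B5–B6

Every bag has size at most 3, so the width is 3 − 1 = 2 and tw(G) ≤ 2. The edges 3–5–4–6–3 form a cycle, so G is not a tree and its treewidth is at least 2. Therefore the treewidth is 2.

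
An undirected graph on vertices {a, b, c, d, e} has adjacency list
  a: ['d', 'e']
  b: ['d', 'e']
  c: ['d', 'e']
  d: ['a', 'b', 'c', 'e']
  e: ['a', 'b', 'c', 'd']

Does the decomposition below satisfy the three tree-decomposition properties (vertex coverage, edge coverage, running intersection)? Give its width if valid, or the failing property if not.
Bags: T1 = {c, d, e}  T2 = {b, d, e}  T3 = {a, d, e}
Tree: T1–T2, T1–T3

Vertex coverage: the bags together contain {a, b, c, d, e}, the full vertex set. Edge coverage: each edge of G has both endpoints in at least one bag. Running intersection: for every vertex, the bags containing it form a connected subtree. All three properties hold, so this is a valid tree decomposition of width max|bag| − 1 = 2, and hence tw(G) ≤ 2.

Yes; width 2.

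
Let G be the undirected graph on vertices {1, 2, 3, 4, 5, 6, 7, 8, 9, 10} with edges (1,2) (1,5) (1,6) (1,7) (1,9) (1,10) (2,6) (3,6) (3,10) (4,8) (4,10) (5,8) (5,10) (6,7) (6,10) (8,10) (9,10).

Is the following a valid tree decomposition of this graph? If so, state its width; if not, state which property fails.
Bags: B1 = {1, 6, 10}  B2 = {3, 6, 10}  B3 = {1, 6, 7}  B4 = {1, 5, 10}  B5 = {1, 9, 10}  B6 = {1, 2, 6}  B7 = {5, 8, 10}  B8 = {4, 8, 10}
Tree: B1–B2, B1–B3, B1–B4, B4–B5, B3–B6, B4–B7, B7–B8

Checking the three conditions: (i) the bags cover all of {1, 2, 3, 4, 5, 6, 7, 8, 9, 10}; (ii) for each edge, some bag contains both endpoints; (iii) the bags containing any fixed vertex form a subtree. All hold, so the decomposition is valid with width 3 − 1 = 2.

Yes; width 2.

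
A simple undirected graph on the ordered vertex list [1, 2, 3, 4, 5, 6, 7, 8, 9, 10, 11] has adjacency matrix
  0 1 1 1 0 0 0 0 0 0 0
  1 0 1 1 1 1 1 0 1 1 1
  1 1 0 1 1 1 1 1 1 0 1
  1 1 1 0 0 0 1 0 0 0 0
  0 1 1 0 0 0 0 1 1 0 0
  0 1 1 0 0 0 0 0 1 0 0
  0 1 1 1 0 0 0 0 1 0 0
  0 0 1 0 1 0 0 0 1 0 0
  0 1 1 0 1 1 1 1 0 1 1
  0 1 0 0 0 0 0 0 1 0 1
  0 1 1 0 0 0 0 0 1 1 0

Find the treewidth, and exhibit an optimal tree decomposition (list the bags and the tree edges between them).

Treewidth 3.
Bags: B1 = {2, 3, 9, 11}  B2 = {2, 3, 7, 9}  B3 = {2, 3, 5, 9}  B4 = {2, 3, 4, 7}  B5 = {2, 9, 10, 11}  B6 = {2, 3, 6, 9}  B7 = {1, 2, 3, 4}  B8 = {3, 5, 8, 9}
Tree: B1–B2, B2–B3, B2–B4, B1–B5, B2–B6, B4–B7, B3–B8

The largest bag has 4 vertices, giving width 3; this decomposition certifies tw(G) ≤ 3. On the other hand G contains the 4-clique {3, 5, 8, 9}. A clique must lie in a single bag of any decomposition, so no decomposition can have width below 3. Hence tw(G) = 3 exactly.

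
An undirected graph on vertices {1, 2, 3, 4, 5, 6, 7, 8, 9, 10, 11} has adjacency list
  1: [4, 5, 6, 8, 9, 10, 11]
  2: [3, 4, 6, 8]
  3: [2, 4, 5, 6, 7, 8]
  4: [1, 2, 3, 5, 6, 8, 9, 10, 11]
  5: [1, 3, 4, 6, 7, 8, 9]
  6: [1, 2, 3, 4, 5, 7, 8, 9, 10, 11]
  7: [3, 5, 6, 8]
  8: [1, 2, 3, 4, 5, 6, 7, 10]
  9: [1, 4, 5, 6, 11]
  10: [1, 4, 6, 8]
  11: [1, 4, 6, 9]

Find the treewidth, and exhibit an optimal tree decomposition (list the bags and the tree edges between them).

Treewidth 4.
One optimal decomposition is:
Bags: B1 = {3, 4, 5, 6, 8}  B2 = {1, 4, 5, 6, 8}  B3 = {2, 3, 4, 6, 8}  B4 = {1, 4, 6, 8, 10}  B5 = {1, 4, 5, 6, 9}  B6 = {3, 5, 6, 7, 8}  B7 = {1, 4, 6, 9, 11}
Tree: B1–B2, B1–B3, B2–B4, B2–B5, B1–B6, B5–B7

Each bag holds 5 vertices, so the decomposition has width 4, which upper-bounds the treewidth. Conversely, {1, 4, 6, 8, 10} is a clique of size 5, and the vertices of any clique must share a bag in every tree decomposition; so some bag has ≥ 5 vertices and tw(G) ≥ 4. Hence tw(G) = 4 exactly.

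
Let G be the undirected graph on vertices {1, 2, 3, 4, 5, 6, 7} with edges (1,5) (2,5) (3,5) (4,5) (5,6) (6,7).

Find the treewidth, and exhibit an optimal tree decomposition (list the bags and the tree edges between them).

Every bag has size at most 2, so the width is 2 − 1 = 1 and tw(G) ≤ 1. G has an edge, so its treewidth is at least 1. Hence tw(G) = 1 exactly.

Treewidth 1.
Bags: B1 = {1, 5}  B2 = {5, 6}  B3 = {2, 5}  B4 = {6, 7}  B5 = {3, 5}  B6 = {4, 5}
Tree: B1–B2, B2–B3, B2–B4, B3–B5, B1–B6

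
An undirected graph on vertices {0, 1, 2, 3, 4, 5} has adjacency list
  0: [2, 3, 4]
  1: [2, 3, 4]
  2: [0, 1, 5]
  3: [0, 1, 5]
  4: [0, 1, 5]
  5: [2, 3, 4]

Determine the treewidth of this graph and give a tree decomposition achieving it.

Treewidth 3.
One optimal decomposition is:
Bags: B1 = {0, 1, 2, 5}  B2 = {0, 1, 3, 5}  B3 = {0, 1, 4, 5}
Tree: B1–B2, B2–B3

Every bag has size at most 4, so the width is 4 − 1 = 3 and tw(G) ≤ 3. For the lower bound: the 4 vertex sets {1,2}, {0,3}, {5}, {4} are disjoint, each induces a connected subgraph, and every pair is joined by at least one edge of G. Contracting each set to a single vertex therefore yields K_{4} as a minor, and since treewidth is minor-monotone, tw(G) ≥ tw(K_{4}) = 3. Hence tw(G) = 3 exactly.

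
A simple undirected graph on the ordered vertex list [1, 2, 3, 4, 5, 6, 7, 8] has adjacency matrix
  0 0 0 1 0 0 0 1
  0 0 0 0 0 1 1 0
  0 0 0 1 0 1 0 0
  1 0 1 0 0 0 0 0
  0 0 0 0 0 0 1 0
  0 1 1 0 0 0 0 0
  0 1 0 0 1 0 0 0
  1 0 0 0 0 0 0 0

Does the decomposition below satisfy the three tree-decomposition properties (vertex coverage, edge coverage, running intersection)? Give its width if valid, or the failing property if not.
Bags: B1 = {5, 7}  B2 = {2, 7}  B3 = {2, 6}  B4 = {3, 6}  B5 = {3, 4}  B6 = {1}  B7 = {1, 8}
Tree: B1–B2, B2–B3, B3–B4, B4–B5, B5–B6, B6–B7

No — edge (4,1) lies in no bag.

A tree decomposition must satisfy three properties: every vertex lies in some bag; for every edge, both endpoints lie together in some bag; and for every vertex, the bags containing it form a connected subtree. Here edge (4,1) lies in no bag, so the decomposition is invalid.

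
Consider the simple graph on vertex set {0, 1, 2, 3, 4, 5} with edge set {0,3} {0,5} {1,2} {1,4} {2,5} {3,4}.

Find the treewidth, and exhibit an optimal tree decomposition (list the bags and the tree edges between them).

Treewidth 2.
One optimal decomposition is:
Bags: B1 = {0, 2, 5}  B2 = {0, 1, 2}  B3 = {0, 1, 4}  B4 = {0, 3, 4}
Tree: B1–B2, B2–B3, B3–B4

Each bag holds 3 vertices, so the decomposition has width 2, which upper-bounds the treewidth. Since 0–5–2–1–4–3–0 is a cycle in G, G is not acyclic. Forests are exactly the graphs of treewidth ≤ 1, so tw(G) ≥ 2. Hence tw(G) = 2 exactly.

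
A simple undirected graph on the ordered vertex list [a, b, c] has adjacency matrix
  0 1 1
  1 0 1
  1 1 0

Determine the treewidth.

A width-2 tree decomposition is:
Bags: B1 = {a, b, c}
Tree: (single bag)
A single bag containing all 3 vertices is trivially a valid decomposition of width 2. Conversely, {a, b, c} is a clique of size 3, and the vertices of any clique must share a bag in every tree decomposition; so some bag has ≥ 3 vertices and tw(G) ≥ 2. Combining the bounds, tw(G) = 2.

2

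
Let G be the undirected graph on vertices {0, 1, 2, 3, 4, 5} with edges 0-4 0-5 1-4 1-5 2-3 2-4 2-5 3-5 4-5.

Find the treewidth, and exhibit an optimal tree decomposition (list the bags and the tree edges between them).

The largest bag has 3 vertices, giving width 2; this decomposition certifies tw(G) ≤ 2. For the lower bound, the 3 vertices {2, 3, 5} are pairwise adjacent, and any tree decomposition puts a clique entirely inside one bag — forcing width ≥ 2. The upper and lower bounds meet at 2, so that is the treewidth.

Treewidth 2.
Bags: B1 = {2, 4, 5}  B2 = {0, 4, 5}  B3 = {2, 3, 5}  B4 = {1, 4, 5}
Tree: B1–B2, B1–B3, B1–B4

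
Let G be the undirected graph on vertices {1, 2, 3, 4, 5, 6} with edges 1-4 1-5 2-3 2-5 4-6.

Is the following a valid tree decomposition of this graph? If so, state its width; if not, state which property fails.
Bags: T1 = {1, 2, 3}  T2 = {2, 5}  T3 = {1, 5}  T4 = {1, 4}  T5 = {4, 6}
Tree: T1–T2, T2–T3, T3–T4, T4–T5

A tree decomposition must satisfy three properties: every vertex lies in some bag; for every edge, both endpoints lie together in some bag; and for every vertex, the bags containing it form a connected subtree. Here bags containing vertex 1 are not connected in the tree, so the decomposition is invalid.

No — bags containing vertex 1 are not connected in the tree.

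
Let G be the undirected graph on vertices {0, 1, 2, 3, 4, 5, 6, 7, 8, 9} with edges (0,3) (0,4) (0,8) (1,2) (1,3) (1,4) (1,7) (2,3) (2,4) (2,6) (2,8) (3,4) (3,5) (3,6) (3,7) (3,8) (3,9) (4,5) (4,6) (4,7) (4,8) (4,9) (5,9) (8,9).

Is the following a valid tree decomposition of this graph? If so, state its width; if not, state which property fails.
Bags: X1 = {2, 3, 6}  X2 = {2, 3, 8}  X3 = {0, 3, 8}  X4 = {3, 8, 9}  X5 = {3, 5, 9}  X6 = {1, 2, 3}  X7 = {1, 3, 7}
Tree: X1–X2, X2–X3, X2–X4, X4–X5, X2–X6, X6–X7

A tree decomposition must satisfy three properties: every vertex lies in some bag; for every edge, both endpoints lie together in some bag; and for every vertex, the bags containing it form a connected subtree. Here vertex 4 appears in no bag, so the decomposition is invalid.

No — vertex 4 appears in no bag.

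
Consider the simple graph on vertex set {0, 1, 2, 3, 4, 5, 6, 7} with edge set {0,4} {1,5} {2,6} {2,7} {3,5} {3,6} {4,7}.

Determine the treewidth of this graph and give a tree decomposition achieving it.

Each bag holds 2 vertices, so the decomposition has width 1, which upper-bounds the treewidth. Any graph with an edge has treewidth ≥ 1, and G has the edge 1–5. Hence tw(G) = 1 exactly.

Treewidth 1.
One optimal decomposition is:
Bags: B1 = {1, 5}  B2 = {3, 5}  B3 = {3, 6}  B4 = {2, 6}  B5 = {2, 7}  B6 = {4, 7}  B7 = {0, 4}
Tree: B1–B2, B2–B3, B3–B4, B4–B5, B5–B6, B6–B7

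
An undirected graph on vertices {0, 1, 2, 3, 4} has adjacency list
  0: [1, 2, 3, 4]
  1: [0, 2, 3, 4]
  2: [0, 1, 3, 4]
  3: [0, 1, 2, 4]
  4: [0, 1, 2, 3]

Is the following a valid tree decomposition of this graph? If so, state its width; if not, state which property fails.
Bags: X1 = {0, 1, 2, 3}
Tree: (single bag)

A tree decomposition must satisfy three properties: every vertex lies in some bag; for every edge, both endpoints lie together in some bag; and for every vertex, the bags containing it form a connected subtree. Here vertex 4 appears in no bag, so the decomposition is invalid.

No — vertex 4 appears in no bag.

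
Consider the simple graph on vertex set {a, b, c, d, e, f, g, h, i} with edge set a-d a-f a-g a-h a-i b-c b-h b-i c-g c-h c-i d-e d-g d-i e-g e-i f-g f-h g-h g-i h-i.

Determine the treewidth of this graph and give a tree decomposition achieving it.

The largest bag has 4 vertices, giving width 3; this decomposition certifies tw(G) ≤ 3. Conversely, {a, f, g, h} is a clique of size 4, and the vertices of any clique must share a bag in every tree decomposition; so some bag has ≥ 4 vertices and tw(G) ≥ 3. The upper and lower bounds meet at 3, so that is the treewidth.

Treewidth 3.
One such decomposition:
Bags: B1 = {a, d, g, i}  B2 = {a, g, h, i}  B3 = {a, f, g, h}  B4 = {c, g, h, i}  B5 = {b, c, h, i}  B6 = {d, e, g, i}
Tree: B1–B2, B2–B3, B2–B4, B4–B5, B1–B6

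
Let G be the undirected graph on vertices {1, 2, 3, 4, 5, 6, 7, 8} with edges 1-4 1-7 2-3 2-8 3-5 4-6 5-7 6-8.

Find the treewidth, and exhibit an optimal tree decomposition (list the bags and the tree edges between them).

Each bag holds 3 vertices, so the decomposition has width 2, which upper-bounds the treewidth. For the lower bound, G contains the cycle 7–5–3–2–8–6–4–1–7, so G is not a forest; only forests have treewidth ≤ 1, hence tw(G) ≥ 2. Combining the bounds, tw(G) = 2.

Treewidth 2.
One optimal decomposition is:
Bags: B1 = {3, 5, 7}  B2 = {2, 3, 7}  B3 = {2, 7, 8}  B4 = {6, 7, 8}  B5 = {4, 6, 7}  B6 = {1, 4, 7}
Tree: B1–B2, B2–B3, B3–B4, B4–B5, B5–B6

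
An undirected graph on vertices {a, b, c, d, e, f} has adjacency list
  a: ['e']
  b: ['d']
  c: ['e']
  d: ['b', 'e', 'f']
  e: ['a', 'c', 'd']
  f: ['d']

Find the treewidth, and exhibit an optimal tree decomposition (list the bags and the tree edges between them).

Treewidth 1.
Bags: B1 = {d, e}  B2 = {c, e}  B3 = {d, f}  B4 = {a, e}  B5 = {b, d}
Tree: B1–B2, B1–B3, B1–B4, B3–B5

The largest bag has 2 vertices, giving width 1; this decomposition certifies tw(G) ≤ 1. Since G has at least one edge (e.g. d–e), it is not an edgeless graph, so tw(G) ≥ 1. The upper and lower bounds meet at 1, so that is the treewidth.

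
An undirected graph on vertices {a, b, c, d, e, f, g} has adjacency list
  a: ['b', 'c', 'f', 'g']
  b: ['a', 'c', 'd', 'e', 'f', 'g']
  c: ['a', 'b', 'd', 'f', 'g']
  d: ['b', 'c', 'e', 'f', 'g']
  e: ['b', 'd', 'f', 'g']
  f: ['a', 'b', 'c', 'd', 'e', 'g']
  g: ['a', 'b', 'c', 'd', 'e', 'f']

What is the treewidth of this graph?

4

A width-4 tree decomposition is:
Bags: B1 = {a, b, c, f, g}  B2 = {b, c, d, f, g}  B3 = {b, d, e, f, g}
Tree: B1–B2, B2–B3
The largest bag has 5 vertices, giving width 4; this decomposition certifies tw(G) ≤ 4. For the lower bound, the 5 vertices {b, d, e, f, g} are pairwise adjacent, and any tree decomposition puts a clique entirely inside one bag — forcing width ≥ 4. Combining the bounds, tw(G) = 4.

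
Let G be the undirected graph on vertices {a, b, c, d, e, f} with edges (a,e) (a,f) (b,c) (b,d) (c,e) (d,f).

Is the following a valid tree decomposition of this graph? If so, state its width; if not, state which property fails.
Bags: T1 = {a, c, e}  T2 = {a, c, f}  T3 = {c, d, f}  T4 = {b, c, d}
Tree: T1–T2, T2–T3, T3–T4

Vertex coverage: the bags together contain {a, b, c, d, e, f}, the full vertex set. Edge coverage: each edge of G has both endpoints in at least one bag. Running intersection: for every vertex, the bags containing it form a connected subtree. All three properties hold, so this is a valid tree decomposition of width max|bag| − 1 = 2, and hence tw(G) ≤ 2.

Yes; width 2.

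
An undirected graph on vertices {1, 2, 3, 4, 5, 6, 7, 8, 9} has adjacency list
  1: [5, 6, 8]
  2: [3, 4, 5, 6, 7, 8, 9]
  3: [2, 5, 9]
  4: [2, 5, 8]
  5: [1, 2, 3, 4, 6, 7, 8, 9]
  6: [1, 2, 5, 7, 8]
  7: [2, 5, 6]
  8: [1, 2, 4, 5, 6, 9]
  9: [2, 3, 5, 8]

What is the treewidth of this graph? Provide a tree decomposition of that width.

Each bag holds 4 vertices, so the decomposition has width 3, which upper-bounds the treewidth. On the other hand G contains the 4-clique {1, 5, 6, 8}. A clique must lie in a single bag of any decomposition, so no decomposition can have width below 3. The upper and lower bounds meet at 3, so that is the treewidth.

Treewidth 3.
Bags: B1 = {2, 5, 8, 9}  B2 = {2, 4, 5, 8}  B3 = {2, 5, 6, 8}  B4 = {2, 5, 6, 7}  B5 = {2, 3, 5, 9}  B6 = {1, 5, 6, 8}
Tree: B1–B2, B1–B3, B3–B4, B1–B5, B3–B6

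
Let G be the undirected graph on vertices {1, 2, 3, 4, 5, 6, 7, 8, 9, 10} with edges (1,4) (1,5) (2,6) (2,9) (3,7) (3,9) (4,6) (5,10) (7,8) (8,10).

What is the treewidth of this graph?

A width-2 tree decomposition is:
Bags: B1 = {1, 4, 5}  B2 = {4, 5, 10}  B3 = {4, 8, 10}  B4 = {4, 7, 8}  B5 = {3, 4, 7}  B6 = {3, 4, 9}  B7 = {2, 4, 9}  B8 = {2, 4, 6}
Tree: B1–B2, B2–B3, B3–B4, B4–B5, B5–B6, B6–B7, B7–B8
Every bag has size at most 3, so the width is 3 − 1 = 2 and tw(G) ≤ 2. Since 4–1–5–10–8–7–3–9–2–6–4 is a cycle in G, G is not acyclic. Forests are exactly the graphs of treewidth ≤ 1, so tw(G) ≥ 2. Combining the bounds, tw(G) = 2.

2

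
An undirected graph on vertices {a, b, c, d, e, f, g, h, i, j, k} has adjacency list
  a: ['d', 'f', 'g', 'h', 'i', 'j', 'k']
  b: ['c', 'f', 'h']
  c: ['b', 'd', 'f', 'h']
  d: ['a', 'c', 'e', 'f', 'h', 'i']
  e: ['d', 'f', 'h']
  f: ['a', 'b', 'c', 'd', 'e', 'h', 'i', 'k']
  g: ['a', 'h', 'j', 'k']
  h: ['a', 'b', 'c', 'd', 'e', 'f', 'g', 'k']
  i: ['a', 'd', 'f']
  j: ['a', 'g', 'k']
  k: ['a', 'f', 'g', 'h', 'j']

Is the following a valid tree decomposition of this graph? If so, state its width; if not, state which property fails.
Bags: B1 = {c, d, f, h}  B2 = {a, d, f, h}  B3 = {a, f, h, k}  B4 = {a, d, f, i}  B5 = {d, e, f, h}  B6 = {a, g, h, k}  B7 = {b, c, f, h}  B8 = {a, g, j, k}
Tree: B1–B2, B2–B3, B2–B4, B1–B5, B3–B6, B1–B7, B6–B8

Yes; width 3.

Checking the three conditions: (i) the bags cover all of {a, b, c, d, e, f, g, h, i, j, k}; (ii) for each edge, some bag contains both endpoints; (iii) the bags containing any fixed vertex form a subtree. All hold, so the decomposition is valid with width 4 − 1 = 3.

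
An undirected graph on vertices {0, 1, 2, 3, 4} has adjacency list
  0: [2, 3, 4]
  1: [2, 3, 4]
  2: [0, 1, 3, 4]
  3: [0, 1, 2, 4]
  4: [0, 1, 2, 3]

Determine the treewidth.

3

A width-3 tree decomposition is:
Bags: B1 = {1, 2, 3, 4}  B2 = {0, 2, 3, 4}
Tree: B1–B2
Each bag holds 4 vertices, so the decomposition has width 3, which upper-bounds the treewidth. Conversely, {0, 2, 3, 4} is a clique of size 4, and the vertices of any clique must share a bag in every tree decomposition; so some bag has ≥ 4 vertices and tw(G) ≥ 3. Combining the bounds, tw(G) = 3.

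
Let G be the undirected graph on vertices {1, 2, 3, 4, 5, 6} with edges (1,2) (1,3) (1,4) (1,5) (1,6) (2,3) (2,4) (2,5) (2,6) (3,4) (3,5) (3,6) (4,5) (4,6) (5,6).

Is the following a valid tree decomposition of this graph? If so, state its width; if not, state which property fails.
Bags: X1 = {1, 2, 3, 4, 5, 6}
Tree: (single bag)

Checking the three conditions: (i) the bags cover all of {1, 2, 3, 4, 5, 6}; (ii) for each edge, some bag contains both endpoints; (iii) the bags containing any fixed vertex form a subtree. All hold, so the decomposition is valid with width 6 − 1 = 5.

Yes; width 5.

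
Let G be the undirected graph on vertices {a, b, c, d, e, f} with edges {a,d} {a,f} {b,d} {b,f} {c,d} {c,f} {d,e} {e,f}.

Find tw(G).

A width-2 tree decomposition is:
Bags: B1 = {a, d, f}  B2 = {b, d, f}  B3 = {c, d, f}  B4 = {d, e, f}
Tree: B1–B2, B2–B3, B3–B4
The largest bag has 3 vertices, giving width 2; this decomposition certifies tw(G) ≤ 2. For the lower bound, G contains the cycle f–a–d–b–f, so G is not a forest; only forests have treewidth ≤ 1, hence tw(G) ≥ 2. Hence tw(G) = 2 exactly.

2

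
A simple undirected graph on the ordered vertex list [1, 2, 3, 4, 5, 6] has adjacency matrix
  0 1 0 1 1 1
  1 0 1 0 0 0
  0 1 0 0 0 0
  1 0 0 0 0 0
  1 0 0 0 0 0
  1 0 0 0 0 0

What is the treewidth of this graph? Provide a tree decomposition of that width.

Treewidth 1.
Bags: B1 = {1, 5}  B2 = {1, 2}  B3 = {1, 4}  B4 = {1, 6}  B5 = {2, 3}
Tree: B1–B2, B2–B3, B3–B4, B2–B5

Each bag holds 2 vertices, so the decomposition has width 1, which upper-bounds the treewidth. Since G has at least one edge (e.g. 5–1), it is not an edgeless graph, so tw(G) ≥ 1. Combining the bounds, tw(G) = 1.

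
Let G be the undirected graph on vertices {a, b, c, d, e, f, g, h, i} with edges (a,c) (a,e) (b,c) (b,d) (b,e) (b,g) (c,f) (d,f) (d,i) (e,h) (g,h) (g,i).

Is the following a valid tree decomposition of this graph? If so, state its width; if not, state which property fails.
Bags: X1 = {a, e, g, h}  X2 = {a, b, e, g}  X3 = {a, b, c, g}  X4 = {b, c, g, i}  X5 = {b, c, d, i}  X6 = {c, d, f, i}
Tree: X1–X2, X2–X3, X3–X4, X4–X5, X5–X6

Yes; width 3.

Checking the three conditions: (i) the bags cover all of {a, b, c, d, e, f, g, h, i}; (ii) for each edge, some bag contains both endpoints; (iii) the bags containing any fixed vertex form a subtree. All hold, so the decomposition is valid with width 4 − 1 = 3.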